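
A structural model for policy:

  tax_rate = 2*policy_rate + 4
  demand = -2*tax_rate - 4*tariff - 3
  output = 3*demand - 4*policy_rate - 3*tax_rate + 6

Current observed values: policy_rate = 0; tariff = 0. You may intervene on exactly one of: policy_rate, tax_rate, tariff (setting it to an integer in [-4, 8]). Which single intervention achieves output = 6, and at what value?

set tax_rate = -1

Intervening on policy_rate: output = -22*policy_rate - 39. Reaching 6 requires policy_rate = -45/22, not an integer.
Intervening on tax_rate: with other inputs at their observed values, output = -9*tax_rate - 3. Solving for 6 gives tax_rate = -1, within [-4, 8].
Intervening on tariff: output = -12*tariff - 39. Reaching 6 requires tariff = -15/4, not an integer.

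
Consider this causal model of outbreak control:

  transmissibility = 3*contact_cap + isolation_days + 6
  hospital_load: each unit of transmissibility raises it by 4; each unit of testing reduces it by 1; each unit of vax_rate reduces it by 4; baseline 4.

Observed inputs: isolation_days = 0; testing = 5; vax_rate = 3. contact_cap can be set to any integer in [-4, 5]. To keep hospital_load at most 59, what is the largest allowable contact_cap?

Substituting into the transmissibility equation gives transmissibility = 3*contact_cap + 6.
Substituting into the hospital_load equation gives hospital_load = 12*contact_cap + 11.
Require 12*contact_cap + 11 ≤ 59, so contact_cap ≤ 4.
The largest integer in [-4, 5] satisfying this is 4.

contact_cap = 4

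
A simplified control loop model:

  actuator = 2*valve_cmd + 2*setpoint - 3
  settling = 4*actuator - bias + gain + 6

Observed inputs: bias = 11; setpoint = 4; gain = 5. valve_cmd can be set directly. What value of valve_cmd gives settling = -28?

Substituting into the actuator equation gives actuator = 2*valve_cmd + 5.
Substituting into the settling equation gives settling = 8*valve_cmd + 20.
Solve 8*valve_cmd + 20 = -28: valve_cmd = (-28 - 20) / 8 = -6.

valve_cmd = -6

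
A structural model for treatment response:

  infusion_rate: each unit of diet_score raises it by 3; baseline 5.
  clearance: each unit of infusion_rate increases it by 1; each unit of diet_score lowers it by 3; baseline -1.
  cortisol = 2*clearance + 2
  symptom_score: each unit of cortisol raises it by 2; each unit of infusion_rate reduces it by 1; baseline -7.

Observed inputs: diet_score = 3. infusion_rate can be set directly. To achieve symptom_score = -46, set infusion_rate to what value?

Intervening on infusion_rate fixes its value directly, overriding its dependence on diet_score.
Substituting into the clearance equation gives clearance = infusion_rate - 10.
Substituting into the cortisol equation gives cortisol = 2*infusion_rate - 18.
Substituting into the symptom_score equation gives symptom_score = 3*infusion_rate - 43.
Solve 3*infusion_rate - 43 = -46: infusion_rate = (-46 + 43) / 3 = -1.

infusion_rate = -1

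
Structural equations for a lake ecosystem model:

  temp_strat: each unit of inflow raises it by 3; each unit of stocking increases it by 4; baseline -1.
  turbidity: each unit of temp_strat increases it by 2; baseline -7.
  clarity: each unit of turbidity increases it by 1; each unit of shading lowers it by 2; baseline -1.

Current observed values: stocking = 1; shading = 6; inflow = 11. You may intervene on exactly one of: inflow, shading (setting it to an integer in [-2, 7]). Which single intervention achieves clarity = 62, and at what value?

set shading = 1

Intervening on inflow: clarity = 6*inflow - 14. Reaching 62 requires inflow = 38/3, not an integer.
Intervening on shading: with other inputs at their observed values, clarity = -2*shading + 64. Solving for 62 gives shading = 1, within [-2, 7].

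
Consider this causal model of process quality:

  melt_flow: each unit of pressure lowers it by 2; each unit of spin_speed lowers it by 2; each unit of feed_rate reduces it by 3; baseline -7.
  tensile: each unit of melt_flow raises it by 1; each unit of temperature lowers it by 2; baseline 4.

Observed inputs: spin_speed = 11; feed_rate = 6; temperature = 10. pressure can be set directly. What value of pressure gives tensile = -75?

pressure = 6

Substituting into the melt_flow equation gives melt_flow = -2*pressure - 47.
This gives tensile = -2*pressure - 63.
Solve -2*pressure - 63 = -75: pressure = (-75 + 63) / -2 = 6.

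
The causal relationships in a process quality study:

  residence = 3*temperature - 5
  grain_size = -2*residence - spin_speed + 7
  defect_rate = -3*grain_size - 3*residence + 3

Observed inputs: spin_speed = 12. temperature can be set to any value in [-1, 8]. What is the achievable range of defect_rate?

Substituting into the grain_size equation gives grain_size = -6*temperature + 5.
Substituting into the defect_rate equation gives defect_rate = 9*temperature + 3.
Linear in temperature, so extremes are at the endpoints: temperature = -1 gives defect_rate = -6; temperature = 8 gives defect_rate = 75.

-6 to 75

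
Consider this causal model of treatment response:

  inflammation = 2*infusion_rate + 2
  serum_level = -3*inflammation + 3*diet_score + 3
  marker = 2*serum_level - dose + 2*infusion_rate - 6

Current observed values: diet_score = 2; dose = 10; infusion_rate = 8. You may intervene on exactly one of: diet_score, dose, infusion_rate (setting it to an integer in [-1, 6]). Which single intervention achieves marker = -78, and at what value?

Intervening on diet_score: with other inputs at their observed values, marker = 6*diet_score - 102. Solving for -78 gives diet_score = 4, within [-1, 6].
Intervening on dose: marker = -dose - 80. Reaching -78 requires dose = -2, outside [-1, 6].
Intervening on infusion_rate: marker = -10*infusion_rate - 10. Reaching -78 requires infusion_rate = 34/5, not an integer.

set diet_score = 4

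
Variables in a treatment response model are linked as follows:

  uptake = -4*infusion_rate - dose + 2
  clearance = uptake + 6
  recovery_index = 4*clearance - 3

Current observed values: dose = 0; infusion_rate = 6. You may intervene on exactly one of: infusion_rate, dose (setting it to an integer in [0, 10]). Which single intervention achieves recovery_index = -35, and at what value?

Intervening on infusion_rate: with other inputs at their observed values, recovery_index = -16*infusion_rate + 29. Solving for -35 gives infusion_rate = 4, within [0, 10].
Intervening on dose: recovery_index = -4*dose - 67. Reaching -35 requires dose = -8, outside [0, 10].

set infusion_rate = 4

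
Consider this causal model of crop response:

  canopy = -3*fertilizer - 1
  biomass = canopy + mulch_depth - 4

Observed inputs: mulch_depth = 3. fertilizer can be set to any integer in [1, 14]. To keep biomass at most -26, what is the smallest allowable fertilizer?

Substituting into the biomass equation gives biomass = -3*fertilizer - 2.
Require -3*fertilizer - 2 ≤ -26, so fertilizer ≥ 8.
The smallest integer in [1, 14] satisfying this is 8.

fertilizer = 8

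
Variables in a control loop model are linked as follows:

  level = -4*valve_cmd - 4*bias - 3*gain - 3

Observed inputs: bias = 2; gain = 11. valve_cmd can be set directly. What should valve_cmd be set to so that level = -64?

Substituting into the level equation gives level = -4*valve_cmd - 44.
Solve -4*valve_cmd - 44 = -64: valve_cmd = (-64 + 44) / -4 = 5.

valve_cmd = 5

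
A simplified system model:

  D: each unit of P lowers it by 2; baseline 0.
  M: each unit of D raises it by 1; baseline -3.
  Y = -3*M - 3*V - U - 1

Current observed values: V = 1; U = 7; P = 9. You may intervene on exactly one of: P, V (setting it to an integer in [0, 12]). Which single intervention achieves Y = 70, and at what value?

set P = 12

Intervening on P: with other inputs at their observed values, Y = 6*P - 2. Solving for 70 gives P = 12, within [0, 12].
Intervening on V: Y = -3*V + 55. Reaching 70 requires V = -5, outside [0, 12].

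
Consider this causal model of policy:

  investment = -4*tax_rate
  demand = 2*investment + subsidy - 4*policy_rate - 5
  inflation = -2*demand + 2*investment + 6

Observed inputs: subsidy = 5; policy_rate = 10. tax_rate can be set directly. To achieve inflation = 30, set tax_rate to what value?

Substituting into the demand equation gives demand = -8*tax_rate - 40.
So inflation = 8*tax_rate + 86.
Solve 8*tax_rate + 86 = 30: tax_rate = (30 - 86) / 8 = -7.

tax_rate = -7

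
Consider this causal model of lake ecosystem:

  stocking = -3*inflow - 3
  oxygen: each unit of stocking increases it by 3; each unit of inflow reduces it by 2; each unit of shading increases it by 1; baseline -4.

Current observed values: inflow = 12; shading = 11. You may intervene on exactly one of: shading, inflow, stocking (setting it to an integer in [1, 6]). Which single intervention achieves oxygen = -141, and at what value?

Intervening on shading: with other inputs at their observed values, oxygen = shading - 145. Solving for -141 gives shading = 4, within [1, 6].
Intervening on inflow: oxygen = -11*inflow - 2. Reaching -141 requires inflow = 139/11, not an integer.
Intervening on stocking: oxygen = 3*stocking - 17. Reaching -141 requires stocking = -124/3, not an integer.

set shading = 4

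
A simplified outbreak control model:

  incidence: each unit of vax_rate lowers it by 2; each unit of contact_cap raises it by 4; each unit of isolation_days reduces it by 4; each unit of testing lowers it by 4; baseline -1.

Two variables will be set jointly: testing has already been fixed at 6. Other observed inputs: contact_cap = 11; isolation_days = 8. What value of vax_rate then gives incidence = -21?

vax_rate = 4

With testing held at 6:
Substituting into the incidence equation gives incidence = -2*vax_rate - 13.
Solve -2*vax_rate - 13 = -21: vax_rate = (-21 + 13) / -2 = 4.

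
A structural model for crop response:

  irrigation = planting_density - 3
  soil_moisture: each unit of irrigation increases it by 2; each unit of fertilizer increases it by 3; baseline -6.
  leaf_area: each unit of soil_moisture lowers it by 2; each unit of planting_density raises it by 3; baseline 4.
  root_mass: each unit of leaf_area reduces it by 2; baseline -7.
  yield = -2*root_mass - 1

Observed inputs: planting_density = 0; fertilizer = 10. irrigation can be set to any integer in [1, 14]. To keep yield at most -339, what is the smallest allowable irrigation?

irrigation = 11

Intervening on irrigation fixes its value directly, overriding its dependence on planting_density.
Substituting into the soil_moisture equation gives soil_moisture = 2*irrigation + 24.
leaf_area becomes -4*irrigation - 44.
Substituting into the root_mass equation gives root_mass = 8*irrigation + 81.
So yield = -16*irrigation - 163.
Require -16*irrigation - 163 ≤ -339, so irrigation ≥ 11.
The smallest integer in [1, 14] satisfying this is 11.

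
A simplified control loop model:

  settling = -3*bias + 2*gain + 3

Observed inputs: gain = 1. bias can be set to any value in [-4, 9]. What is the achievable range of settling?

-22 to 17

Substituting into the settling equation gives settling = -3*bias + 5.
Linear in bias, so extremes are at the endpoints: bias = -4 gives settling = 17; bias = 9 gives settling = -22.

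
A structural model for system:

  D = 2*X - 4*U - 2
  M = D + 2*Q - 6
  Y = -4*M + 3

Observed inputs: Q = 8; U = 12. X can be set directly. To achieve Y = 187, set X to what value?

X = -3

Substituting into the D equation gives D = 2*X - 50.
Substituting into the M equation gives M = 2*X - 40.
Substituting into the Y equation gives Y = -8*X + 163.
Solve -8*X + 163 = 187: X = (187 - 163) / -8 = -3.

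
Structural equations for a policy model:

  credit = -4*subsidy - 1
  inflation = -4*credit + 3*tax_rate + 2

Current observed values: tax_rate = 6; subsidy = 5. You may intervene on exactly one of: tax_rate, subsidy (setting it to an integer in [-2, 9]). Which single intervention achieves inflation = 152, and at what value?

Intervening on tax_rate: inflation = 3*tax_rate + 86. Reaching 152 requires tax_rate = 22, outside [-2, 9].
Intervening on subsidy: with other inputs at their observed values, inflation = 16*subsidy + 24. Solving for 152 gives subsidy = 8, within [-2, 9].

set subsidy = 8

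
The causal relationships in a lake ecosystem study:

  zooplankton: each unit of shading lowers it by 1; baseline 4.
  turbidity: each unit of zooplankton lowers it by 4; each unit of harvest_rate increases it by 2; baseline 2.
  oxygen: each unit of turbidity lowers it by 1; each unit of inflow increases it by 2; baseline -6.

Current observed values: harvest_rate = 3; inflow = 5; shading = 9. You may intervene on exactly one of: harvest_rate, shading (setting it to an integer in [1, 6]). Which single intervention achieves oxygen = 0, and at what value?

set shading = 3

Intervening on harvest_rate: oxygen = -2*harvest_rate - 18. Reaching 0 requires harvest_rate = -9, outside [1, 6].
Intervening on shading: with other inputs at their observed values, oxygen = -4*shading + 12. Solving for 0 gives shading = 3, within [1, 6].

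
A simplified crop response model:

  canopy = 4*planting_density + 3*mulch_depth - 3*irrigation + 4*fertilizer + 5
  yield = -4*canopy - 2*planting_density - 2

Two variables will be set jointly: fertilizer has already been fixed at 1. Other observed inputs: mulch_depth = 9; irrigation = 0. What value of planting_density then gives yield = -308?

planting_density = 9

With fertilizer held at 1:
Substituting into the canopy equation gives canopy = 4*planting_density + 36.
So yield = -18*planting_density - 146.
Solve -18*planting_density - 146 = -308: planting_density = (-308 + 146) / -18 = 9.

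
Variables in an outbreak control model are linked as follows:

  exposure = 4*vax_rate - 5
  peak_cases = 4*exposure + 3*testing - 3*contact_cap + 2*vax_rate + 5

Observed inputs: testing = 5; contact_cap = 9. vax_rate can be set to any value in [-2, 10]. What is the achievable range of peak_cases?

Substituting into the peak_cases equation gives peak_cases = 18*vax_rate - 27.
Linear in vax_rate, so extremes are at the endpoints: vax_rate = -2 gives peak_cases = -63; vax_rate = 10 gives peak_cases = 153.

-63 to 153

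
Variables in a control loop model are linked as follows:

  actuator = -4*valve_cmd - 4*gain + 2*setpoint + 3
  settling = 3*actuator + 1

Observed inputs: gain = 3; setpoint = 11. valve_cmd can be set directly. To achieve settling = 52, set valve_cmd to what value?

valve_cmd = -1

Substituting into the actuator equation gives actuator = -4*valve_cmd + 13.
settling becomes -12*valve_cmd + 40.
Solve -12*valve_cmd + 40 = 52: valve_cmd = (52 - 40) / -12 = -1.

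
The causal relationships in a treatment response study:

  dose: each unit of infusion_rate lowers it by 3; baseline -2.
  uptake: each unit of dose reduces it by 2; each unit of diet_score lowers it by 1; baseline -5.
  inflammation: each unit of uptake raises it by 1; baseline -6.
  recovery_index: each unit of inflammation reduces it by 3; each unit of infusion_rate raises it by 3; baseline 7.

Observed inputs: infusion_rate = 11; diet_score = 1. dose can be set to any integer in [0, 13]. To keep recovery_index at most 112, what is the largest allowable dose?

Intervening on dose fixes its value directly, overriding its dependence on infusion_rate.
Substituting into the uptake equation gives uptake = -2*dose - 6.
Substituting into the inflammation equation gives inflammation = -2*dose - 12.
recovery_index becomes 6*dose + 76.
Require 6*dose + 76 ≤ 112, so dose ≤ 6.
The largest integer in [0, 13] satisfying this is 6.

dose = 6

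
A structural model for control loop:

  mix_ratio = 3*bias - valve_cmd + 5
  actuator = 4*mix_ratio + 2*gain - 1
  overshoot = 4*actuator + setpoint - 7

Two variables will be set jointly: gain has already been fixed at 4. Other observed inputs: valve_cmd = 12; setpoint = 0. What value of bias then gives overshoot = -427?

With gain held at 4:
Substituting into the mix_ratio equation gives mix_ratio = 3*bias - 7.
actuator becomes 12*bias - 21.
overshoot becomes 48*bias - 91.
Solve 48*bias - 91 = -427: bias = (-427 + 91) / 48 = -7.

bias = -7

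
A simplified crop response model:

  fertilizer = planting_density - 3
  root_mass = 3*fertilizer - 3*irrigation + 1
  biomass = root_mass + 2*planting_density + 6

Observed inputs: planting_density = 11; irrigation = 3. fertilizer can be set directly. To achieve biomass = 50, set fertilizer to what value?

Intervening on fertilizer fixes its value directly, overriding its dependence on planting_density.
Substituting into the root_mass equation gives root_mass = 3*fertilizer - 8.
So biomass = 3*fertilizer + 20.
Solve 3*fertilizer + 20 = 50: fertilizer = (50 - 20) / 3 = 10.

fertilizer = 10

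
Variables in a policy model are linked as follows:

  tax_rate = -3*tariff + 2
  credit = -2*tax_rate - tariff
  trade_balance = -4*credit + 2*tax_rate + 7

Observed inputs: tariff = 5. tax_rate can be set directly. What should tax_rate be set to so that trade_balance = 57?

tax_rate = 3

Intervening on tax_rate fixes its value directly, overriding its dependence on tariff.
Substituting into the credit equation gives credit = -2*tax_rate - 5.
Substituting into the trade_balance equation gives trade_balance = 10*tax_rate + 27.
Solve 10*tax_rate + 27 = 57: tax_rate = (57 - 27) / 10 = 3.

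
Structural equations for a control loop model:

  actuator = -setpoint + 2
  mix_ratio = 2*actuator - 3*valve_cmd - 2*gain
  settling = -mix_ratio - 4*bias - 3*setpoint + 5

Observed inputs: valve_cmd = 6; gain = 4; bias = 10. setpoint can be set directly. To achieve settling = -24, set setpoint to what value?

Substituting into the mix_ratio equation gives mix_ratio = -2*setpoint - 22.
This gives settling = -setpoint - 13.
Solve -setpoint - 13 = -24: setpoint = (-24 + 13) / -1 = 11.

setpoint = 11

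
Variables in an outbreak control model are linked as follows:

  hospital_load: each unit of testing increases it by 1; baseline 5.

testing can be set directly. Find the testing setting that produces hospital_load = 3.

Solve testing + 5 = 3: testing = (3 - 5) / 1 = -2.

testing = -2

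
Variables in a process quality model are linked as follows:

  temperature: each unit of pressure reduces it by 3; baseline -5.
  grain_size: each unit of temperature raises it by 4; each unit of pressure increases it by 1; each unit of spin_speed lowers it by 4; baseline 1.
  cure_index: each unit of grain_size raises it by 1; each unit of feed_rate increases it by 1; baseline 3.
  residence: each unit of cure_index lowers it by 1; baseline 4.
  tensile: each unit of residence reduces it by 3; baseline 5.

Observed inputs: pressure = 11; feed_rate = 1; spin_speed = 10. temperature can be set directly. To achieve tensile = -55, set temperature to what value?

temperature = 2

Intervening on temperature fixes its value directly, overriding its dependence on pressure.
Substituting into the grain_size equation gives grain_size = 4*temperature - 28.
Substituting into the cure_index equation gives cure_index = 4*temperature - 24.
So residence = -4*temperature + 28.
So tensile = 12*temperature - 79.
Solve 12*temperature - 79 = -55: temperature = (-55 + 79) / 12 = 2.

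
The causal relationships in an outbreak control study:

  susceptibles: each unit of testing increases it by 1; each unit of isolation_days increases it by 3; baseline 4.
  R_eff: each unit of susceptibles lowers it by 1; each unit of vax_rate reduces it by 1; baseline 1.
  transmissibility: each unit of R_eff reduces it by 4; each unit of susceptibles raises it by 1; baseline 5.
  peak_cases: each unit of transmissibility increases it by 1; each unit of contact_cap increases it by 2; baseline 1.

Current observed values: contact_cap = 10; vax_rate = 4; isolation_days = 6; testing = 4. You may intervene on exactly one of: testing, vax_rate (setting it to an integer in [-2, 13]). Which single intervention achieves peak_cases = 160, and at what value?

set vax_rate = 2

Intervening on testing: peak_cases = 5*testing + 148. Reaching 160 requires testing = 12/5, not an integer.
Intervening on vax_rate: with other inputs at their observed values, peak_cases = 4*vax_rate + 152. Solving for 160 gives vax_rate = 2, within [-2, 13].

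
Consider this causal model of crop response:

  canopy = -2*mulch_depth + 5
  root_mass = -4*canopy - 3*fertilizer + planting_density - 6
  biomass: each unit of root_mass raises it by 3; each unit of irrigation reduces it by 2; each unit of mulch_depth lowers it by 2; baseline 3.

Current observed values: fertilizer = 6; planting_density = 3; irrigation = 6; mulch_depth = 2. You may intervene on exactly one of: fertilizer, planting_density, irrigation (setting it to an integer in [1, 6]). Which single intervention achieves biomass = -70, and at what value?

set fertilizer = 4

Intervening on fertilizer: with other inputs at their observed values, biomass = -9*fertilizer - 34. Solving for -70 gives fertilizer = 4, within [1, 6].
Intervening on planting_density: biomass = 3*planting_density - 97. Reaching -70 requires planting_density = 9, outside [1, 6].
Intervening on irrigation: biomass = -2*irrigation - 76. Reaching -70 requires irrigation = -3, outside [1, 6].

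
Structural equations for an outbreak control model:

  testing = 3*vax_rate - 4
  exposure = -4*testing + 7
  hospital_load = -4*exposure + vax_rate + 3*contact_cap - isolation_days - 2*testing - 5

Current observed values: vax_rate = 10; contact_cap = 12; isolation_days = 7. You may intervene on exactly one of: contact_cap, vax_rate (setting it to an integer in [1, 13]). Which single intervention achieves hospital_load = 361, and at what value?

set contact_cap = 9

Intervening on contact_cap: with other inputs at their observed values, hospital_load = 3*contact_cap + 334. Solving for 361 gives contact_cap = 9, within [1, 13].
Intervening on vax_rate: hospital_load = 43*vax_rate - 60. Reaching 361 requires vax_rate = 421/43, not an integer.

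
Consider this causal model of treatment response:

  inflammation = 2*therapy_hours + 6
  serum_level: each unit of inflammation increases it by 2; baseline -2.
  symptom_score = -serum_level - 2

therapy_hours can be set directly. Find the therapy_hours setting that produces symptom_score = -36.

Substituting into the serum_level equation gives serum_level = 4*therapy_hours + 10.
Substituting into the symptom_score equation gives symptom_score = -4*therapy_hours - 12.
Solve -4*therapy_hours - 12 = -36: therapy_hours = (-36 + 12) / -4 = 6.

therapy_hours = 6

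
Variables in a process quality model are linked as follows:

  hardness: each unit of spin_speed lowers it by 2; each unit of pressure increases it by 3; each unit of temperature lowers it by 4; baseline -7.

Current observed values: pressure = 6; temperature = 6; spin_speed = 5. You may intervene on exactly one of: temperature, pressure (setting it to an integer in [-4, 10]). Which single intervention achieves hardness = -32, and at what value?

Intervening on temperature: hardness = -4*temperature + 1. Reaching -32 requires temperature = 33/4, not an integer.
Intervening on pressure: with other inputs at their observed values, hardness = 3*pressure - 41. Solving for -32 gives pressure = 3, within [-4, 10].

set pressure = 3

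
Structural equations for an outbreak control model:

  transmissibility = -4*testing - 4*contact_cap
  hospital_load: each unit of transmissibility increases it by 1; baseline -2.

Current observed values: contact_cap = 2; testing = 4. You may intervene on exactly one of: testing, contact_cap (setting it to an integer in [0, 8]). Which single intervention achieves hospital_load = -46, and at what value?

set contact_cap = 7

Intervening on testing: hospital_load = -4*testing - 10. Reaching -46 requires testing = 9, outside [0, 8].
Intervening on contact_cap: with other inputs at their observed values, hospital_load = -4*contact_cap - 18. Solving for -46 gives contact_cap = 7, within [0, 8].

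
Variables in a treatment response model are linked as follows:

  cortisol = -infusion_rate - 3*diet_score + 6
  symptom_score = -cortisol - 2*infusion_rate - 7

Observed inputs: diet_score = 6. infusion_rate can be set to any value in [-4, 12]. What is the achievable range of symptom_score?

Substituting into the cortisol equation gives cortisol = -infusion_rate - 12.
So symptom_score = -infusion_rate + 5.
Linear in infusion_rate, so extremes are at the endpoints: infusion_rate = -4 gives symptom_score = 9; infusion_rate = 12 gives symptom_score = -7.

-7 to 9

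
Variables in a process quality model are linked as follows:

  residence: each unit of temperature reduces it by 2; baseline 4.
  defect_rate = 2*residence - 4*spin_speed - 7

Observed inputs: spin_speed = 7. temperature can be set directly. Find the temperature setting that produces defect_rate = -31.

temperature = 1

Substituting into the defect_rate equation gives defect_rate = -4*temperature - 27.
Solve -4*temperature - 27 = -31: temperature = (-31 + 27) / -4 = 1.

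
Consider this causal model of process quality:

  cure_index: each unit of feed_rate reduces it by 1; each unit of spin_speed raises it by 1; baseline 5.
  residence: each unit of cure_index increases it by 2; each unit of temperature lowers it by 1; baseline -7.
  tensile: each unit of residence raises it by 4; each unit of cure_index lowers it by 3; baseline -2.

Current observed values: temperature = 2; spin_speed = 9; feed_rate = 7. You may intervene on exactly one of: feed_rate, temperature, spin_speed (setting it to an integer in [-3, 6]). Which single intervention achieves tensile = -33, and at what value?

Intervening on feed_rate: tensile = -5*feed_rate + 32. Reaching -33 requires feed_rate = 13, outside [-3, 6].
Intervening on temperature: tensile = -4*temperature + 5. Reaching -33 requires temperature = 19/2, not an integer.
Intervening on spin_speed: with other inputs at their observed values, tensile = 5*spin_speed - 48. Solving for -33 gives spin_speed = 3, within [-3, 6].

set spin_speed = 3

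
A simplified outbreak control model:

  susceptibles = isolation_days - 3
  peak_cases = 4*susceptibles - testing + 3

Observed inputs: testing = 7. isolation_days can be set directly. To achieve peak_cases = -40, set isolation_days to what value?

isolation_days = -6

Substituting into the peak_cases equation gives peak_cases = 4*isolation_days - 16.
Solve 4*isolation_days - 16 = -40: isolation_days = (-40 + 16) / 4 = -6.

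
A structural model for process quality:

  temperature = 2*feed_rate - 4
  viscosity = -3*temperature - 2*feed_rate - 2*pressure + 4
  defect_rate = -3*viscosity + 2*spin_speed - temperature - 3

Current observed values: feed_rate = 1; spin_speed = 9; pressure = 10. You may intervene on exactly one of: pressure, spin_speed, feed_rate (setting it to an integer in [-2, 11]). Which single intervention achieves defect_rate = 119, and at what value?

set feed_rate = 4

Intervening on pressure: defect_rate = 6*pressure - 7. Reaching 119 requires pressure = 21, outside [-2, 11].
Intervening on spin_speed: defect_rate = 2*spin_speed + 35. Reaching 119 requires spin_speed = 42, outside [-2, 11].
Intervening on feed_rate: with other inputs at their observed values, defect_rate = 22*feed_rate + 31. Solving for 119 gives feed_rate = 4, within [-2, 11].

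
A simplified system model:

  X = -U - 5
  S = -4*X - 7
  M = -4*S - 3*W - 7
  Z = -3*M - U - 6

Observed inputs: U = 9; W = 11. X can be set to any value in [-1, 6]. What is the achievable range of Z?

Intervening on X fixes its value directly, overriding its dependence on U.
Substituting into the M equation gives M = 16*X - 12.
Substituting into the Z equation gives Z = -48*X + 21.
Linear in X, so extremes are at the endpoints: X = -1 gives Z = 69; X = 6 gives Z = -267.

-267 to 69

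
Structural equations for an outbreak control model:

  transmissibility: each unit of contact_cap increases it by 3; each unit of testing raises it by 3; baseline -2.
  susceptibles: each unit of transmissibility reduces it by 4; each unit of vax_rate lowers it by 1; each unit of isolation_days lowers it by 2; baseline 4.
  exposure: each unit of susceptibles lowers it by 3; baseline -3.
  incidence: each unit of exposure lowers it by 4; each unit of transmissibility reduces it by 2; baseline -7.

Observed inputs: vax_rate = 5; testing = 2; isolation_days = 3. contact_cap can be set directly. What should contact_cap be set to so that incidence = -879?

Substituting into the transmissibility equation gives transmissibility = 3*contact_cap + 4.
This gives susceptibles = -12*contact_cap - 23.
Substituting into the exposure equation gives exposure = 36*contact_cap + 66.
This gives incidence = -150*contact_cap - 279.
Solve -150*contact_cap - 279 = -879: contact_cap = (-879 + 279) / -150 = 4.

contact_cap = 4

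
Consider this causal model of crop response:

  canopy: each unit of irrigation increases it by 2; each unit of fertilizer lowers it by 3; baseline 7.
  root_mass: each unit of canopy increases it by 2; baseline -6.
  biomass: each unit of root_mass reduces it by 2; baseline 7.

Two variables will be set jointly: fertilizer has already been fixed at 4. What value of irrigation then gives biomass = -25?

With fertilizer held at 4:
Substituting into the canopy equation gives canopy = 2*irrigation - 5.
Substituting into the root_mass equation gives root_mass = 4*irrigation - 16.
Substituting into the biomass equation gives biomass = -8*irrigation + 39.
Solve -8*irrigation + 39 = -25: irrigation = (-25 - 39) / -8 = 8.

irrigation = 8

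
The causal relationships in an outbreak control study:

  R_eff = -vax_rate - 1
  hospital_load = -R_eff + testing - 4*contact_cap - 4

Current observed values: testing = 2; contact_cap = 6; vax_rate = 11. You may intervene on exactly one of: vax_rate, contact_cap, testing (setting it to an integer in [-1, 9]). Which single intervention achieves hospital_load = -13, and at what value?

Intervening on vax_rate: hospital_load = vax_rate - 25. Reaching -13 requires vax_rate = 12, outside [-1, 9].
Intervening on contact_cap: hospital_load = -4*contact_cap + 10. Reaching -13 requires contact_cap = 23/4, not an integer.
Intervening on testing: with other inputs at their observed values, hospital_load = testing - 16. Solving for -13 gives testing = 3, within [-1, 9].

set testing = 3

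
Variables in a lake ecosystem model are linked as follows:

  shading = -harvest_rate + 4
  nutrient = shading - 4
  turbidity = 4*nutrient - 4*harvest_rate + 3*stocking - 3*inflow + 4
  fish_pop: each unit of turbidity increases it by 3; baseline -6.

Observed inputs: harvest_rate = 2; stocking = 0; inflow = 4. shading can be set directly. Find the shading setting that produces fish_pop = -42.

shading = 5

Intervening on shading fixes its value directly, overriding its dependence on harvest_rate.
Substituting into the turbidity equation gives turbidity = 4*shading - 32.
Substituting into the fish_pop equation gives fish_pop = 12*shading - 102.
Solve 12*shading - 102 = -42: shading = (-42 + 102) / 12 = 5.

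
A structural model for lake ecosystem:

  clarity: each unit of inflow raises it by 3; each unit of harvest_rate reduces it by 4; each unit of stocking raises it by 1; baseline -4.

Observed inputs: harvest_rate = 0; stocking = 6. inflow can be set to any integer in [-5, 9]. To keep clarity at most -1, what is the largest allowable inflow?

inflow = -1

Substituting into the clarity equation gives clarity = 3*inflow + 2.
Require 3*inflow + 2 ≤ -1, so inflow ≤ -1.
The largest integer in [-5, 9] satisfying this is -1.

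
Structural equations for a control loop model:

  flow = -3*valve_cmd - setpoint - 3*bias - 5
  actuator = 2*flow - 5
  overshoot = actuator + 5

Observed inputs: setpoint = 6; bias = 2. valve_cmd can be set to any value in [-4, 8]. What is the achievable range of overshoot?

-82 to -10

Substituting into the flow equation gives flow = -3*valve_cmd - 17.
Substituting into the actuator equation gives actuator = -6*valve_cmd - 39.
This gives overshoot = -6*valve_cmd - 34.
Linear in valve_cmd, so extremes are at the endpoints: valve_cmd = -4 gives overshoot = -10; valve_cmd = 8 gives overshoot = -82.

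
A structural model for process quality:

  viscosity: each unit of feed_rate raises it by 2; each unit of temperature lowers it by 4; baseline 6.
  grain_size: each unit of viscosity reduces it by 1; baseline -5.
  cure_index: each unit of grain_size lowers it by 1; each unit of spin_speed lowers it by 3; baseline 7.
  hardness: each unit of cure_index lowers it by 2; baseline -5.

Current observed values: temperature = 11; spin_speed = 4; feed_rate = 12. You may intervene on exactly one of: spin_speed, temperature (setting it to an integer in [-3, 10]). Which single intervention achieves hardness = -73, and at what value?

set temperature = -1

Intervening on spin_speed: hardness = 6*spin_speed - 1. Reaching -73 requires spin_speed = -12, outside [-3, 10].
Intervening on temperature: with other inputs at their observed values, hardness = 8*temperature - 65. Solving for -73 gives temperature = -1, within [-3, 10].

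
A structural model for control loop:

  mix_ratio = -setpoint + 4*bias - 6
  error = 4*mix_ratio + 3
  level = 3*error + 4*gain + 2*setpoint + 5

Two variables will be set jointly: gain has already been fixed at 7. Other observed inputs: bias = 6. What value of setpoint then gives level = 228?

With gain held at 7:
Substituting into the mix_ratio equation gives mix_ratio = -setpoint + 18.
Substituting into the error equation gives error = -4*setpoint + 75.
So level = -10*setpoint + 258.
Solve -10*setpoint + 258 = 228: setpoint = (228 - 258) / -10 = 3.

setpoint = 3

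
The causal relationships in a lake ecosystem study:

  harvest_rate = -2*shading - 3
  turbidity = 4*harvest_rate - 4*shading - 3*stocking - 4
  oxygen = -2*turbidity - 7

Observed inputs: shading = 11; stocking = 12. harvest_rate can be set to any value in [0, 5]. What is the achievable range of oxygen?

Intervening on harvest_rate fixes its value directly, overriding its dependence on shading.
Substituting into the turbidity equation gives turbidity = 4*harvest_rate - 84.
So oxygen = -8*harvest_rate + 161.
Linear in harvest_rate, so extremes are at the endpoints: harvest_rate = 0 gives oxygen = 161; harvest_rate = 5 gives oxygen = 121.

121 to 161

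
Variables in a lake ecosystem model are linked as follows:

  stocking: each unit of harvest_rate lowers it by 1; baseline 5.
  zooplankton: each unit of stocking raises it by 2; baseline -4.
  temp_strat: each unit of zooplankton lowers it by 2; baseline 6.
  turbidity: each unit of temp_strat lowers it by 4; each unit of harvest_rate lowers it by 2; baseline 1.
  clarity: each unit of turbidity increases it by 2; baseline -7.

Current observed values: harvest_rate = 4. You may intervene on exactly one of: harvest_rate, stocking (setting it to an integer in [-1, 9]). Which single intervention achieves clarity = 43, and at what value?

Intervening on harvest_rate: with other inputs at their observed values, clarity = -36*harvest_rate + 43. Solving for 43 gives harvest_rate = 0, within [-1, 9].
Intervening on stocking: clarity = 32*stocking - 133. Reaching 43 requires stocking = 11/2, not an integer.

set harvest_rate = 0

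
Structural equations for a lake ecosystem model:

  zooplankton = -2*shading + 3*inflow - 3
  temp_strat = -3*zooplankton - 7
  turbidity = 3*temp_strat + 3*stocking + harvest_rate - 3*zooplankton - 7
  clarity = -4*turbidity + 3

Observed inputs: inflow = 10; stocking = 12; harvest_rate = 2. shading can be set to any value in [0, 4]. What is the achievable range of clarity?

875 to 1259

Substituting into the zooplankton equation gives zooplankton = -2*shading + 27.
Substituting into the temp_strat equation gives temp_strat = 6*shading - 88.
Substituting into the turbidity equation gives turbidity = 24*shading - 314.
This gives clarity = -96*shading + 1259.
Linear in shading, so extremes are at the endpoints: shading = 0 gives clarity = 1259; shading = 4 gives clarity = 875.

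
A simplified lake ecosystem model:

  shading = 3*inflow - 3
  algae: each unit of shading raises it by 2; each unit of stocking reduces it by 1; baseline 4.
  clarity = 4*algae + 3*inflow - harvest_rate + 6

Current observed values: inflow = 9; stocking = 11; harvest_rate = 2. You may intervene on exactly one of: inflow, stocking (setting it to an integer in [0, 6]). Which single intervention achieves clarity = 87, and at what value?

set inflow = 5

Intervening on inflow: with other inputs at their observed values, clarity = 27*inflow - 48. Solving for 87 gives inflow = 5, within [0, 6].
Intervening on stocking: clarity = -4*stocking + 239. Reaching 87 requires stocking = 38, outside [0, 6].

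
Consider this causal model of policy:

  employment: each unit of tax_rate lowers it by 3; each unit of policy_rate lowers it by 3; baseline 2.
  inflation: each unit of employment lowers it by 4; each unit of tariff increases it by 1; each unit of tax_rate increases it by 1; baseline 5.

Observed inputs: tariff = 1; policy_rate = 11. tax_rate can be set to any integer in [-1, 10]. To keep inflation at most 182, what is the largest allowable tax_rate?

tax_rate = 4

Substituting into the employment equation gives employment = -3*tax_rate - 31.
Substituting into the inflation equation gives inflation = 13*tax_rate + 130.
Require 13*tax_rate + 130 ≤ 182, so tax_rate ≤ 4.
The largest integer in [-1, 10] satisfying this is 4.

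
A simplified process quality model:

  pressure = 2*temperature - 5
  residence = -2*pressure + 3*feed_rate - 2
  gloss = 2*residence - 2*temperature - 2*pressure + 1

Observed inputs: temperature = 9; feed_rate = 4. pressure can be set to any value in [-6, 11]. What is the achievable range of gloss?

-63 to 39

Intervening on pressure fixes its value directly, overriding its dependence on temperature.
Substituting into the residence equation gives residence = -2*pressure + 10.
So gloss = -6*pressure + 3.
Linear in pressure, so extremes are at the endpoints: pressure = -6 gives gloss = 39; pressure = 11 gives gloss = -63.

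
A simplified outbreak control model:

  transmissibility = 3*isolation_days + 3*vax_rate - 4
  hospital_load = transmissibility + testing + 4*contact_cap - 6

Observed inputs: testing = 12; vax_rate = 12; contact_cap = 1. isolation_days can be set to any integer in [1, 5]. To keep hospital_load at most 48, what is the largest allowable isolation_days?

Substituting into the transmissibility equation gives transmissibility = 3*isolation_days + 32.
Substituting into the hospital_load equation gives hospital_load = 3*isolation_days + 42.
Require 3*isolation_days + 42 ≤ 48, so isolation_days ≤ 2.
The largest integer in [1, 5] satisfying this is 2.

isolation_days = 2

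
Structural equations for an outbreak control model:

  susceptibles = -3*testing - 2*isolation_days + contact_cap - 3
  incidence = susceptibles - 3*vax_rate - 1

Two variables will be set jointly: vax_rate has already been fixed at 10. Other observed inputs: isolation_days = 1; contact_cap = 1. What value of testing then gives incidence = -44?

testing = 3

With vax_rate held at 10:
Substituting into the susceptibles equation gives susceptibles = -3*testing - 4.
Substituting into the incidence equation gives incidence = -3*testing - 35.
Solve -3*testing - 35 = -44: testing = (-44 + 35) / -3 = 3.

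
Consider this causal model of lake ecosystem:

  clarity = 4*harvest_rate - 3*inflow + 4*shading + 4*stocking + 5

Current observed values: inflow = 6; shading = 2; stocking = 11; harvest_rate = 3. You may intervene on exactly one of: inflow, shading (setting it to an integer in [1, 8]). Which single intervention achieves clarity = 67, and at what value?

set shading = 6

Intervening on inflow: clarity = -3*inflow + 69. Reaching 67 requires inflow = 2/3, not an integer.
Intervening on shading: with other inputs at their observed values, clarity = 4*shading + 43. Solving for 67 gives shading = 6, within [1, 8].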